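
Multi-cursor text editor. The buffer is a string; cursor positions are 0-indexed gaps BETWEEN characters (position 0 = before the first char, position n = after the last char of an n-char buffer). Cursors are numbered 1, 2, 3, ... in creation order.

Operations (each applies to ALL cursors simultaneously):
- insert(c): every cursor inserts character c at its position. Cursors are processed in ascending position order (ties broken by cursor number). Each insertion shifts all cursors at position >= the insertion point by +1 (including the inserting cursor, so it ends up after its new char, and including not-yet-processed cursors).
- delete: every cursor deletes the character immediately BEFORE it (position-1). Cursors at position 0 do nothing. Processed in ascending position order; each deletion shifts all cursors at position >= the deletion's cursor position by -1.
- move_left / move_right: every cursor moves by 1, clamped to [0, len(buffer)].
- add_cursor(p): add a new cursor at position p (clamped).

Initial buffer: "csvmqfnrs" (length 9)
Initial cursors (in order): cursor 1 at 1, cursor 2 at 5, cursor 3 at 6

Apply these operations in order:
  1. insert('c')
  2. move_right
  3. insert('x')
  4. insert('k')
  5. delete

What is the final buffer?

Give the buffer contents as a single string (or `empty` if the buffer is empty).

Answer: ccsxvmqcfxcnxrs

Derivation:
After op 1 (insert('c')): buffer="ccsvmqcfcnrs" (len 12), cursors c1@2 c2@7 c3@9, authorship .1....2.3...
After op 2 (move_right): buffer="ccsvmqcfcnrs" (len 12), cursors c1@3 c2@8 c3@10, authorship .1....2.3...
After op 3 (insert('x')): buffer="ccsxvmqcfxcnxrs" (len 15), cursors c1@4 c2@10 c3@13, authorship .1.1...2.23.3..
After op 4 (insert('k')): buffer="ccsxkvmqcfxkcnxkrs" (len 18), cursors c1@5 c2@12 c3@16, authorship .1.11...2.223.33..
After op 5 (delete): buffer="ccsxvmqcfxcnxrs" (len 15), cursors c1@4 c2@10 c3@13, authorship .1.1...2.23.3..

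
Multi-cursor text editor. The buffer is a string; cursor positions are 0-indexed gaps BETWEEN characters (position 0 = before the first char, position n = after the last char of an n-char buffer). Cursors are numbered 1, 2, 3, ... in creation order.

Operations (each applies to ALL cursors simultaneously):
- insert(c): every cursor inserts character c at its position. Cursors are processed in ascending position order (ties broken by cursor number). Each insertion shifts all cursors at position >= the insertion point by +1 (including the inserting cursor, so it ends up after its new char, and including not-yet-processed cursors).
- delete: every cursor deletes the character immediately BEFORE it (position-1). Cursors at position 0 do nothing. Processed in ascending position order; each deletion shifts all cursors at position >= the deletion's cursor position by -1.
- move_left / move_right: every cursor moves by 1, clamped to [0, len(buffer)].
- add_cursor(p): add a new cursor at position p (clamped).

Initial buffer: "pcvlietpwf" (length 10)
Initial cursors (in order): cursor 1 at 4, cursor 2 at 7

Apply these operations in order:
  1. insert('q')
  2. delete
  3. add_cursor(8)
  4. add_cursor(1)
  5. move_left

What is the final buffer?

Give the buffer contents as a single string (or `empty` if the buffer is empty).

After op 1 (insert('q')): buffer="pcvlqietqpwf" (len 12), cursors c1@5 c2@9, authorship ....1...2...
After op 2 (delete): buffer="pcvlietpwf" (len 10), cursors c1@4 c2@7, authorship ..........
After op 3 (add_cursor(8)): buffer="pcvlietpwf" (len 10), cursors c1@4 c2@7 c3@8, authorship ..........
After op 4 (add_cursor(1)): buffer="pcvlietpwf" (len 10), cursors c4@1 c1@4 c2@7 c3@8, authorship ..........
After op 5 (move_left): buffer="pcvlietpwf" (len 10), cursors c4@0 c1@3 c2@6 c3@7, authorship ..........

Answer: pcvlietpwf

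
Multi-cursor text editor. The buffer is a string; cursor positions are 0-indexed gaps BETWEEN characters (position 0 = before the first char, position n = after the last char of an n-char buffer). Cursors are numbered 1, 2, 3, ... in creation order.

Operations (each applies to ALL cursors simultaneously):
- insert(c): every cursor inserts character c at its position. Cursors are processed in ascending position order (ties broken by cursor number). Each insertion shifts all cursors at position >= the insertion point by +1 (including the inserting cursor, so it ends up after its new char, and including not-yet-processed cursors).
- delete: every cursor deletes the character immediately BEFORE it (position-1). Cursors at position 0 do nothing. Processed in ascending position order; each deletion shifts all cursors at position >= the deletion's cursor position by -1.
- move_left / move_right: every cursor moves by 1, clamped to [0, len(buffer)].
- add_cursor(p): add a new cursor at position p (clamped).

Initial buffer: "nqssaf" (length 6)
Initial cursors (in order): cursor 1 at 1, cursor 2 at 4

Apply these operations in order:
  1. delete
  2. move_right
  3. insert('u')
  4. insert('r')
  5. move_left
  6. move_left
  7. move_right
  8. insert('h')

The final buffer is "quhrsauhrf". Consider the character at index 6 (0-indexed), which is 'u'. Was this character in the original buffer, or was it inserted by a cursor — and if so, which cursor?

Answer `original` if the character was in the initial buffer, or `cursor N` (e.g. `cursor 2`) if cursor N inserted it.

After op 1 (delete): buffer="qsaf" (len 4), cursors c1@0 c2@2, authorship ....
After op 2 (move_right): buffer="qsaf" (len 4), cursors c1@1 c2@3, authorship ....
After op 3 (insert('u')): buffer="qusauf" (len 6), cursors c1@2 c2@5, authorship .1..2.
After op 4 (insert('r')): buffer="qursaurf" (len 8), cursors c1@3 c2@7, authorship .11..22.
After op 5 (move_left): buffer="qursaurf" (len 8), cursors c1@2 c2@6, authorship .11..22.
After op 6 (move_left): buffer="qursaurf" (len 8), cursors c1@1 c2@5, authorship .11..22.
After op 7 (move_right): buffer="qursaurf" (len 8), cursors c1@2 c2@6, authorship .11..22.
After op 8 (insert('h')): buffer="quhrsauhrf" (len 10), cursors c1@3 c2@8, authorship .111..222.
Authorship (.=original, N=cursor N): . 1 1 1 . . 2 2 2 .
Index 6: author = 2

Answer: cursor 2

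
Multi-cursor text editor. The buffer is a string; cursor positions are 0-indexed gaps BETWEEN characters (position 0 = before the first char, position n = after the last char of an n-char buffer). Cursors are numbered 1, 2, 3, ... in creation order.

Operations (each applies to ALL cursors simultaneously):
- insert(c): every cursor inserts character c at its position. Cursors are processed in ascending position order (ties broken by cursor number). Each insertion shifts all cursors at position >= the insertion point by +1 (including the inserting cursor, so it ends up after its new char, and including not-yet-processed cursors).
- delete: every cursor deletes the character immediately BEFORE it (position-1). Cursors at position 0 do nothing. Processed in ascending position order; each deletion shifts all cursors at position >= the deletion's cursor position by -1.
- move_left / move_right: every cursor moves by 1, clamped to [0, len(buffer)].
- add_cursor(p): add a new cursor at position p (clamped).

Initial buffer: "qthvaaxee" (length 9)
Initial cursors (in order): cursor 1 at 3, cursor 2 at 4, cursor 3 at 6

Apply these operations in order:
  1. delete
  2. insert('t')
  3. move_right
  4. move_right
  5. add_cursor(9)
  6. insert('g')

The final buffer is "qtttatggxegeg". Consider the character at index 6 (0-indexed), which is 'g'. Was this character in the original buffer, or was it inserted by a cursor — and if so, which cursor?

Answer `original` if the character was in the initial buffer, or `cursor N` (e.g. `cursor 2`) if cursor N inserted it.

Answer: cursor 1

Derivation:
After op 1 (delete): buffer="qtaxee" (len 6), cursors c1@2 c2@2 c3@3, authorship ......
After op 2 (insert('t')): buffer="qtttatxee" (len 9), cursors c1@4 c2@4 c3@6, authorship ..12.3...
After op 3 (move_right): buffer="qtttatxee" (len 9), cursors c1@5 c2@5 c3@7, authorship ..12.3...
After op 4 (move_right): buffer="qtttatxee" (len 9), cursors c1@6 c2@6 c3@8, authorship ..12.3...
After op 5 (add_cursor(9)): buffer="qtttatxee" (len 9), cursors c1@6 c2@6 c3@8 c4@9, authorship ..12.3...
After op 6 (insert('g')): buffer="qtttatggxegeg" (len 13), cursors c1@8 c2@8 c3@11 c4@13, authorship ..12.312..3.4
Authorship (.=original, N=cursor N): . . 1 2 . 3 1 2 . . 3 . 4
Index 6: author = 1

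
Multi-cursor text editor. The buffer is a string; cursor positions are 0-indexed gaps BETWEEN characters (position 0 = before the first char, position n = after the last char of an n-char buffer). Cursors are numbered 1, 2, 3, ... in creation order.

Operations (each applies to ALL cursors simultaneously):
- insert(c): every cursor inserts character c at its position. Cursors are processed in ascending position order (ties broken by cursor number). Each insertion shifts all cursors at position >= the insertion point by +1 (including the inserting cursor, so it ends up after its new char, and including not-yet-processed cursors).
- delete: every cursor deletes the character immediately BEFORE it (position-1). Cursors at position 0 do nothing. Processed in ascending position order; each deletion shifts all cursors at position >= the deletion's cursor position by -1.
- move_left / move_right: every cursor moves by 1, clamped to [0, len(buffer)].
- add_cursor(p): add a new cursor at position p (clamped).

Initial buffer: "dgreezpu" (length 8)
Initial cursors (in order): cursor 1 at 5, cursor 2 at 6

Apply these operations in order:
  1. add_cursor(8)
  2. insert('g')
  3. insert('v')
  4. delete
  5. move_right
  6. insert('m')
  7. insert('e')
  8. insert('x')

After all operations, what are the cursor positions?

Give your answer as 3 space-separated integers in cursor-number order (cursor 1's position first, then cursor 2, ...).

After op 1 (add_cursor(8)): buffer="dgreezpu" (len 8), cursors c1@5 c2@6 c3@8, authorship ........
After op 2 (insert('g')): buffer="dgreegzgpug" (len 11), cursors c1@6 c2@8 c3@11, authorship .....1.2..3
After op 3 (insert('v')): buffer="dgreegvzgvpugv" (len 14), cursors c1@7 c2@10 c3@14, authorship .....11.22..33
After op 4 (delete): buffer="dgreegzgpug" (len 11), cursors c1@6 c2@8 c3@11, authorship .....1.2..3
After op 5 (move_right): buffer="dgreegzgpug" (len 11), cursors c1@7 c2@9 c3@11, authorship .....1.2..3
After op 6 (insert('m')): buffer="dgreegzmgpmugm" (len 14), cursors c1@8 c2@11 c3@14, authorship .....1.12.2.33
After op 7 (insert('e')): buffer="dgreegzmegpmeugme" (len 17), cursors c1@9 c2@13 c3@17, authorship .....1.112.22.333
After op 8 (insert('x')): buffer="dgreegzmexgpmexugmex" (len 20), cursors c1@10 c2@15 c3@20, authorship .....1.1112.222.3333

Answer: 10 15 20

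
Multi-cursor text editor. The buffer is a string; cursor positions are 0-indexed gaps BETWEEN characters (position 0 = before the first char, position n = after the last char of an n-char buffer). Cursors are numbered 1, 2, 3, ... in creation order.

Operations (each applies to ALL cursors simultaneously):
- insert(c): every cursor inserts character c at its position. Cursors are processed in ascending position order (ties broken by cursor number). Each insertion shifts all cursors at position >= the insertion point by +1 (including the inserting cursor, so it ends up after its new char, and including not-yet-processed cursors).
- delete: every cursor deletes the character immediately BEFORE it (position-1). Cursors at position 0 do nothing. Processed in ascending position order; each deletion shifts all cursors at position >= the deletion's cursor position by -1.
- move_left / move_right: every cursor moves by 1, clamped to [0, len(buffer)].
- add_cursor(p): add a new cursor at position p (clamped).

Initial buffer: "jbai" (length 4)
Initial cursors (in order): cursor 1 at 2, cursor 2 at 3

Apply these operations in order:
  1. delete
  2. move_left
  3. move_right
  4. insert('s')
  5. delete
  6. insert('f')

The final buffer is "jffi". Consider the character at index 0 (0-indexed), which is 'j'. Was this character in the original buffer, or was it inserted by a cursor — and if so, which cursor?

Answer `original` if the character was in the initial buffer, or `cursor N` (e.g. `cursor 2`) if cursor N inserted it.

Answer: original

Derivation:
After op 1 (delete): buffer="ji" (len 2), cursors c1@1 c2@1, authorship ..
After op 2 (move_left): buffer="ji" (len 2), cursors c1@0 c2@0, authorship ..
After op 3 (move_right): buffer="ji" (len 2), cursors c1@1 c2@1, authorship ..
After op 4 (insert('s')): buffer="jssi" (len 4), cursors c1@3 c2@3, authorship .12.
After op 5 (delete): buffer="ji" (len 2), cursors c1@1 c2@1, authorship ..
After op 6 (insert('f')): buffer="jffi" (len 4), cursors c1@3 c2@3, authorship .12.
Authorship (.=original, N=cursor N): . 1 2 .
Index 0: author = original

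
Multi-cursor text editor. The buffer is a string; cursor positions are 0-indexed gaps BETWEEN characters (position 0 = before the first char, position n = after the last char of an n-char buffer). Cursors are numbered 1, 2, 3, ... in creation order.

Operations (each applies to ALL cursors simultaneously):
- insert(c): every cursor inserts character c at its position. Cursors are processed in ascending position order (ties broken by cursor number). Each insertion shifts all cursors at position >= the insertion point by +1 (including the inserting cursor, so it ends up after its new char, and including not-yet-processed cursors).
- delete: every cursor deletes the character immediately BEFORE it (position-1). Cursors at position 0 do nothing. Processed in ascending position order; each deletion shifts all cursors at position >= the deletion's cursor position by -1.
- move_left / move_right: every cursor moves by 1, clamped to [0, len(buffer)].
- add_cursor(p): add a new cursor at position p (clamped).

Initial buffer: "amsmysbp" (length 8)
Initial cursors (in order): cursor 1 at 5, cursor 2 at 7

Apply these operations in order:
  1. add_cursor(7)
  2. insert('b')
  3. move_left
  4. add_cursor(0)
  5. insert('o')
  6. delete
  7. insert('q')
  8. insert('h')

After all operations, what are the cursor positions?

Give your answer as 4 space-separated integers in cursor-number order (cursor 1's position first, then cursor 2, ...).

Answer: 9 17 17 2

Derivation:
After op 1 (add_cursor(7)): buffer="amsmysbp" (len 8), cursors c1@5 c2@7 c3@7, authorship ........
After op 2 (insert('b')): buffer="amsmybsbbbp" (len 11), cursors c1@6 c2@10 c3@10, authorship .....1..23.
After op 3 (move_left): buffer="amsmybsbbbp" (len 11), cursors c1@5 c2@9 c3@9, authorship .....1..23.
After op 4 (add_cursor(0)): buffer="amsmybsbbbp" (len 11), cursors c4@0 c1@5 c2@9 c3@9, authorship .....1..23.
After op 5 (insert('o')): buffer="oamsmyobsbboobp" (len 15), cursors c4@1 c1@7 c2@13 c3@13, authorship 4.....11..2233.
After op 6 (delete): buffer="amsmybsbbbp" (len 11), cursors c4@0 c1@5 c2@9 c3@9, authorship .....1..23.
After op 7 (insert('q')): buffer="qamsmyqbsbbqqbp" (len 15), cursors c4@1 c1@7 c2@13 c3@13, authorship 4.....11..2233.
After op 8 (insert('h')): buffer="qhamsmyqhbsbbqqhhbp" (len 19), cursors c4@2 c1@9 c2@17 c3@17, authorship 44.....111..223233.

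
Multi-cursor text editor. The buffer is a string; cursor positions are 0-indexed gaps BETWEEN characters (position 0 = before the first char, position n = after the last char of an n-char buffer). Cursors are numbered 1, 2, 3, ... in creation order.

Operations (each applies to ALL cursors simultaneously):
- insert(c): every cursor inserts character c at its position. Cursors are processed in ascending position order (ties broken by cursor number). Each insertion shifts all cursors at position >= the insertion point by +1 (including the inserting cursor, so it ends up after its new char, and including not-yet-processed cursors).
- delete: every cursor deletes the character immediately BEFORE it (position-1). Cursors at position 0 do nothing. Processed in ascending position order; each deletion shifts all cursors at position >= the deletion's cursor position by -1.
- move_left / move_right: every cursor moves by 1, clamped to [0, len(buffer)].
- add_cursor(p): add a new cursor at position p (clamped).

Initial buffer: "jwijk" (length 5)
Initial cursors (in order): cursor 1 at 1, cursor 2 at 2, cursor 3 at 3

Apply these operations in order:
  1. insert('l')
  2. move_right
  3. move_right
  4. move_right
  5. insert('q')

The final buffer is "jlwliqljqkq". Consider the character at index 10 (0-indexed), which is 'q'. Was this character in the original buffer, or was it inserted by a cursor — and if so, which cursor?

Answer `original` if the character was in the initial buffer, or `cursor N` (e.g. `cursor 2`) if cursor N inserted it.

Answer: cursor 3

Derivation:
After op 1 (insert('l')): buffer="jlwliljk" (len 8), cursors c1@2 c2@4 c3@6, authorship .1.2.3..
After op 2 (move_right): buffer="jlwliljk" (len 8), cursors c1@3 c2@5 c3@7, authorship .1.2.3..
After op 3 (move_right): buffer="jlwliljk" (len 8), cursors c1@4 c2@6 c3@8, authorship .1.2.3..
After op 4 (move_right): buffer="jlwliljk" (len 8), cursors c1@5 c2@7 c3@8, authorship .1.2.3..
After op 5 (insert('q')): buffer="jlwliqljqkq" (len 11), cursors c1@6 c2@9 c3@11, authorship .1.2.13.2.3
Authorship (.=original, N=cursor N): . 1 . 2 . 1 3 . 2 . 3
Index 10: author = 3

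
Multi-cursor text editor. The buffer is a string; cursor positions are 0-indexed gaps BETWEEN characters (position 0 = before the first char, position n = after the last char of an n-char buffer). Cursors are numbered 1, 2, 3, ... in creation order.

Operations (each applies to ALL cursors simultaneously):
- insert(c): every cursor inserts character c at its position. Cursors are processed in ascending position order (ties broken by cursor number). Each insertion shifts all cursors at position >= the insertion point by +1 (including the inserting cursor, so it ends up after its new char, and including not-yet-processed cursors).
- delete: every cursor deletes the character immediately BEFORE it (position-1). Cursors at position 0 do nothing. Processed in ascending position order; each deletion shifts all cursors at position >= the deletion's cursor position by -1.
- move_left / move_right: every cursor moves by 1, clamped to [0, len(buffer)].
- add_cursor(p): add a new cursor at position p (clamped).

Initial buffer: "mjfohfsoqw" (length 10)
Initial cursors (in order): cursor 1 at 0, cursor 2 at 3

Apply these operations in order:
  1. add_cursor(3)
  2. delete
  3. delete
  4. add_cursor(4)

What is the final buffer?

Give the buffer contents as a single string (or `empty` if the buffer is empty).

After op 1 (add_cursor(3)): buffer="mjfohfsoqw" (len 10), cursors c1@0 c2@3 c3@3, authorship ..........
After op 2 (delete): buffer="mohfsoqw" (len 8), cursors c1@0 c2@1 c3@1, authorship ........
After op 3 (delete): buffer="ohfsoqw" (len 7), cursors c1@0 c2@0 c3@0, authorship .......
After op 4 (add_cursor(4)): buffer="ohfsoqw" (len 7), cursors c1@0 c2@0 c3@0 c4@4, authorship .......

Answer: ohfsoqw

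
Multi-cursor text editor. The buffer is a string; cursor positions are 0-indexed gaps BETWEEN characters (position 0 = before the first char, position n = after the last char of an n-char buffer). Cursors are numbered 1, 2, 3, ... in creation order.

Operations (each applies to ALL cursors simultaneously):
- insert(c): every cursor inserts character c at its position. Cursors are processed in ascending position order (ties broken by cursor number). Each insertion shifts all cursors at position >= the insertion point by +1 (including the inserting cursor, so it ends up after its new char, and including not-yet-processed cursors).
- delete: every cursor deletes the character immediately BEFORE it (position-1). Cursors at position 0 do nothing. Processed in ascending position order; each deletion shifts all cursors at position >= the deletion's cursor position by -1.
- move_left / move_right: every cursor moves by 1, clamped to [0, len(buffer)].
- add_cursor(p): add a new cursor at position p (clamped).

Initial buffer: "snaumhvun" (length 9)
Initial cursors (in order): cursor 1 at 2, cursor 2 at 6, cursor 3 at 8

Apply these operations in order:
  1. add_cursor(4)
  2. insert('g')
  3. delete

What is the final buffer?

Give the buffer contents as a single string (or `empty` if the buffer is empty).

Answer: snaumhvun

Derivation:
After op 1 (add_cursor(4)): buffer="snaumhvun" (len 9), cursors c1@2 c4@4 c2@6 c3@8, authorship .........
After op 2 (insert('g')): buffer="sngaugmhgvugn" (len 13), cursors c1@3 c4@6 c2@9 c3@12, authorship ..1..4..2..3.
After op 3 (delete): buffer="snaumhvun" (len 9), cursors c1@2 c4@4 c2@6 c3@8, authorship .........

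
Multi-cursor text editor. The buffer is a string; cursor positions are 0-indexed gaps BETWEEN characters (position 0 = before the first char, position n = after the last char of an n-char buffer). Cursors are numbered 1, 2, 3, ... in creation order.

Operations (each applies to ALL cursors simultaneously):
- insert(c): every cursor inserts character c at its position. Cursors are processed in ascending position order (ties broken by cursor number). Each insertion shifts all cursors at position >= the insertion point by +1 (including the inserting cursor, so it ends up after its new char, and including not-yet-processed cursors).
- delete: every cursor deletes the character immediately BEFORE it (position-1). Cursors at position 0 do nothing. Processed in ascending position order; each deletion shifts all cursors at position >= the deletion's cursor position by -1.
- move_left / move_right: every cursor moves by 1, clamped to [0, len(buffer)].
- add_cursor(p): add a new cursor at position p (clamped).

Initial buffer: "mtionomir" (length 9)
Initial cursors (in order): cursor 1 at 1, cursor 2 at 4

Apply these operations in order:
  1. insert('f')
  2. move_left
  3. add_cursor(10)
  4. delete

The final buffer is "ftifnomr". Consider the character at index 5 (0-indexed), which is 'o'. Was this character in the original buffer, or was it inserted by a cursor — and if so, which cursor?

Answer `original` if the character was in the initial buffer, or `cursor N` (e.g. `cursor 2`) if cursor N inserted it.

Answer: original

Derivation:
After op 1 (insert('f')): buffer="mftiofnomir" (len 11), cursors c1@2 c2@6, authorship .1...2.....
After op 2 (move_left): buffer="mftiofnomir" (len 11), cursors c1@1 c2@5, authorship .1...2.....
After op 3 (add_cursor(10)): buffer="mftiofnomir" (len 11), cursors c1@1 c2@5 c3@10, authorship .1...2.....
After op 4 (delete): buffer="ftifnomr" (len 8), cursors c1@0 c2@3 c3@7, authorship 1..2....
Authorship (.=original, N=cursor N): 1 . . 2 . . . .
Index 5: author = original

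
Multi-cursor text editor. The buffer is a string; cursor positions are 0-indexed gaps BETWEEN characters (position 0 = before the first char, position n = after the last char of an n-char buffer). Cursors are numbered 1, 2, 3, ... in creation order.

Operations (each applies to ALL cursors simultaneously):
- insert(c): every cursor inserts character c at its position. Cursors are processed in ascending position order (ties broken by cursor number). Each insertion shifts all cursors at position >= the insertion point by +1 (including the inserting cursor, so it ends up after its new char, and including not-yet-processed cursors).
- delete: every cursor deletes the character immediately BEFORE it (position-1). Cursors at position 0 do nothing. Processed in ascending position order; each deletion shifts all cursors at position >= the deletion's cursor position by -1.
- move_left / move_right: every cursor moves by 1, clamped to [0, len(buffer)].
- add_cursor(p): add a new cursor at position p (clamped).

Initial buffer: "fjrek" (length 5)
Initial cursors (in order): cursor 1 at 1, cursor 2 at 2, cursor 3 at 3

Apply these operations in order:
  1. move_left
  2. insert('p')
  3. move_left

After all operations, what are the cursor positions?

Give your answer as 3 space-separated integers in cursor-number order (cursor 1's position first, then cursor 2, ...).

After op 1 (move_left): buffer="fjrek" (len 5), cursors c1@0 c2@1 c3@2, authorship .....
After op 2 (insert('p')): buffer="pfpjprek" (len 8), cursors c1@1 c2@3 c3@5, authorship 1.2.3...
After op 3 (move_left): buffer="pfpjprek" (len 8), cursors c1@0 c2@2 c3@4, authorship 1.2.3...

Answer: 0 2 4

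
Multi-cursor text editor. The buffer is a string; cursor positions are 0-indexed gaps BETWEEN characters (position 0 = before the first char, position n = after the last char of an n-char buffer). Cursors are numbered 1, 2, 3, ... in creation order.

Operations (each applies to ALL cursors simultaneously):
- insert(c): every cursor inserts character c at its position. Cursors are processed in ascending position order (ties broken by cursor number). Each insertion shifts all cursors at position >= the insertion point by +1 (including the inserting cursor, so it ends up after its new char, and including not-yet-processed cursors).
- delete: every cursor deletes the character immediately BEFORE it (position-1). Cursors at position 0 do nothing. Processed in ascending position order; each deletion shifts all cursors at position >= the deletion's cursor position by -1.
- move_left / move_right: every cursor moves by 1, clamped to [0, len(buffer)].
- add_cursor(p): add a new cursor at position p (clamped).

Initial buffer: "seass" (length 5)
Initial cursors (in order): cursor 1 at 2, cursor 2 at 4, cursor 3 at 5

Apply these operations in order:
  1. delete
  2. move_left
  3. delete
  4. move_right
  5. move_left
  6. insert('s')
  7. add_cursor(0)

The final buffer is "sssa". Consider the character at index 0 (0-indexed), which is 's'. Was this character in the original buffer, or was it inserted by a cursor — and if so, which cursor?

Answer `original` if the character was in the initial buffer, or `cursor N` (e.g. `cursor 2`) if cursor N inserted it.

After op 1 (delete): buffer="sa" (len 2), cursors c1@1 c2@2 c3@2, authorship ..
After op 2 (move_left): buffer="sa" (len 2), cursors c1@0 c2@1 c3@1, authorship ..
After op 3 (delete): buffer="a" (len 1), cursors c1@0 c2@0 c3@0, authorship .
After op 4 (move_right): buffer="a" (len 1), cursors c1@1 c2@1 c3@1, authorship .
After op 5 (move_left): buffer="a" (len 1), cursors c1@0 c2@0 c3@0, authorship .
After op 6 (insert('s')): buffer="sssa" (len 4), cursors c1@3 c2@3 c3@3, authorship 123.
After op 7 (add_cursor(0)): buffer="sssa" (len 4), cursors c4@0 c1@3 c2@3 c3@3, authorship 123.
Authorship (.=original, N=cursor N): 1 2 3 .
Index 0: author = 1

Answer: cursor 1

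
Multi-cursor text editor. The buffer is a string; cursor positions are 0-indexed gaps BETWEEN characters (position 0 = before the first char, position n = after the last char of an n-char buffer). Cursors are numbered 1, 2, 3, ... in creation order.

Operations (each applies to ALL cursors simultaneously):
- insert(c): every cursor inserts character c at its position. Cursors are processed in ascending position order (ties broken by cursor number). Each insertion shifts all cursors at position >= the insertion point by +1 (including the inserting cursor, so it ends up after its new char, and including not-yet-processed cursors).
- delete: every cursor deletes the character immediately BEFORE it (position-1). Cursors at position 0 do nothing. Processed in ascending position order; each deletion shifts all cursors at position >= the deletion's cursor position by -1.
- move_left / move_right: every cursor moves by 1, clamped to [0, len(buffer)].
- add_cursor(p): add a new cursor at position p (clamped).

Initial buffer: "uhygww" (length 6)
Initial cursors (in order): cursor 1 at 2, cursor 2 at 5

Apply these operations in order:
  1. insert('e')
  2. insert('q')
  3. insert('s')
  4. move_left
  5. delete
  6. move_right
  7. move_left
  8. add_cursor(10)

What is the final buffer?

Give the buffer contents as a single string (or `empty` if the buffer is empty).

Answer: uhesygwesw

Derivation:
After op 1 (insert('e')): buffer="uheygwew" (len 8), cursors c1@3 c2@7, authorship ..1...2.
After op 2 (insert('q')): buffer="uheqygweqw" (len 10), cursors c1@4 c2@9, authorship ..11...22.
After op 3 (insert('s')): buffer="uheqsygweqsw" (len 12), cursors c1@5 c2@11, authorship ..111...222.
After op 4 (move_left): buffer="uheqsygweqsw" (len 12), cursors c1@4 c2@10, authorship ..111...222.
After op 5 (delete): buffer="uhesygwesw" (len 10), cursors c1@3 c2@8, authorship ..11...22.
After op 6 (move_right): buffer="uhesygwesw" (len 10), cursors c1@4 c2@9, authorship ..11...22.
After op 7 (move_left): buffer="uhesygwesw" (len 10), cursors c1@3 c2@8, authorship ..11...22.
After op 8 (add_cursor(10)): buffer="uhesygwesw" (len 10), cursors c1@3 c2@8 c3@10, authorship ..11...22.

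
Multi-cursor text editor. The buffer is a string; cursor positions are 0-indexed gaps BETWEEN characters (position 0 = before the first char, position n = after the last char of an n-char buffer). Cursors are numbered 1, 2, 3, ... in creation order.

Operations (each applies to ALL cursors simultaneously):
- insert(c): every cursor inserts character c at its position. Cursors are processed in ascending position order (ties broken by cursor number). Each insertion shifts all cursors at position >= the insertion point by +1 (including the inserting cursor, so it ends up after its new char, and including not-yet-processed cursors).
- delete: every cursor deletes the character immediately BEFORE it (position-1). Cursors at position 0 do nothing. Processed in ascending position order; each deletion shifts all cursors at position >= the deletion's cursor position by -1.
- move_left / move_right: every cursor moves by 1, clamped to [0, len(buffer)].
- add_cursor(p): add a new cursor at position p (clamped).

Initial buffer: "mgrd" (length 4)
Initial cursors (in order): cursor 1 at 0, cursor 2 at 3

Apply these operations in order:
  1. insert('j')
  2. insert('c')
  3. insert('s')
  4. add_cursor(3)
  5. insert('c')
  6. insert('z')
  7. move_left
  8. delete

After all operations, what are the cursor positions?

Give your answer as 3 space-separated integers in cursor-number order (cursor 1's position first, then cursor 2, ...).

Answer: 4 11 4

Derivation:
After op 1 (insert('j')): buffer="jmgrjd" (len 6), cursors c1@1 c2@5, authorship 1...2.
After op 2 (insert('c')): buffer="jcmgrjcd" (len 8), cursors c1@2 c2@7, authorship 11...22.
After op 3 (insert('s')): buffer="jcsmgrjcsd" (len 10), cursors c1@3 c2@9, authorship 111...222.
After op 4 (add_cursor(3)): buffer="jcsmgrjcsd" (len 10), cursors c1@3 c3@3 c2@9, authorship 111...222.
After op 5 (insert('c')): buffer="jcsccmgrjcscd" (len 13), cursors c1@5 c3@5 c2@12, authorship 11113...2222.
After op 6 (insert('z')): buffer="jcscczzmgrjcsczd" (len 16), cursors c1@7 c3@7 c2@15, authorship 1111313...22222.
After op 7 (move_left): buffer="jcscczzmgrjcsczd" (len 16), cursors c1@6 c3@6 c2@14, authorship 1111313...22222.
After op 8 (delete): buffer="jcsczmgrjcszd" (len 13), cursors c1@4 c3@4 c2@11, authorship 11113...2222.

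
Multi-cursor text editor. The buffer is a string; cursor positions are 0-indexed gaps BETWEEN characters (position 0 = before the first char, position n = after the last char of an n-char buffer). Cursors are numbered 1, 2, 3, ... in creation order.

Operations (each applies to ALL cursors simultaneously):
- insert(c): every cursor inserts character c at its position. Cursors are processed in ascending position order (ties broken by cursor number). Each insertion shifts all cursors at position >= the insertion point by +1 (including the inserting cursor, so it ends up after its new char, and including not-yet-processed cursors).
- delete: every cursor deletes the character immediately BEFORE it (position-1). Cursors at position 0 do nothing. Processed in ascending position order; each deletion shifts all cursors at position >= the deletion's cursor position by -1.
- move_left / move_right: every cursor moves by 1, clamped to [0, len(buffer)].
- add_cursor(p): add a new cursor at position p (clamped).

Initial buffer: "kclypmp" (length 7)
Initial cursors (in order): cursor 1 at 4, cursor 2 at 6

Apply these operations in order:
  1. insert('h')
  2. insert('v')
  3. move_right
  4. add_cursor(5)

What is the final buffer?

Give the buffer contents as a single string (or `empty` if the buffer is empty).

Answer: kclyhvpmhvp

Derivation:
After op 1 (insert('h')): buffer="kclyhpmhp" (len 9), cursors c1@5 c2@8, authorship ....1..2.
After op 2 (insert('v')): buffer="kclyhvpmhvp" (len 11), cursors c1@6 c2@10, authorship ....11..22.
After op 3 (move_right): buffer="kclyhvpmhvp" (len 11), cursors c1@7 c2@11, authorship ....11..22.
After op 4 (add_cursor(5)): buffer="kclyhvpmhvp" (len 11), cursors c3@5 c1@7 c2@11, authorship ....11..22.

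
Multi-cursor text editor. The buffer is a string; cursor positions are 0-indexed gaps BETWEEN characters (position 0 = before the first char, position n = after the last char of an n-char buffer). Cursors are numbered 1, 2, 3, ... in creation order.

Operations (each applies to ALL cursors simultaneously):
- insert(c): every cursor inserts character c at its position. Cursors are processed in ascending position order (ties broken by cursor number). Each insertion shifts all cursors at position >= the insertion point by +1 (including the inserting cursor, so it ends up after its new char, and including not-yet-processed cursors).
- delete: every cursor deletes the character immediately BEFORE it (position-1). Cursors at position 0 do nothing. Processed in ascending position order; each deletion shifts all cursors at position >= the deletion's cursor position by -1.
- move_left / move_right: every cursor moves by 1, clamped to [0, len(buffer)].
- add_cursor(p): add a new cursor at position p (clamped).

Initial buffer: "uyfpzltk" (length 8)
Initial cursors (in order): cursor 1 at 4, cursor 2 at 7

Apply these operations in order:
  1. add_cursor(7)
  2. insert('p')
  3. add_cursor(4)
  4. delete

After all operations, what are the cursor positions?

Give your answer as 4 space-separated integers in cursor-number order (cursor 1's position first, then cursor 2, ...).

Answer: 3 6 6 3

Derivation:
After op 1 (add_cursor(7)): buffer="uyfpzltk" (len 8), cursors c1@4 c2@7 c3@7, authorship ........
After op 2 (insert('p')): buffer="uyfppzltppk" (len 11), cursors c1@5 c2@10 c3@10, authorship ....1...23.
After op 3 (add_cursor(4)): buffer="uyfppzltppk" (len 11), cursors c4@4 c1@5 c2@10 c3@10, authorship ....1...23.
After op 4 (delete): buffer="uyfzltk" (len 7), cursors c1@3 c4@3 c2@6 c3@6, authorship .......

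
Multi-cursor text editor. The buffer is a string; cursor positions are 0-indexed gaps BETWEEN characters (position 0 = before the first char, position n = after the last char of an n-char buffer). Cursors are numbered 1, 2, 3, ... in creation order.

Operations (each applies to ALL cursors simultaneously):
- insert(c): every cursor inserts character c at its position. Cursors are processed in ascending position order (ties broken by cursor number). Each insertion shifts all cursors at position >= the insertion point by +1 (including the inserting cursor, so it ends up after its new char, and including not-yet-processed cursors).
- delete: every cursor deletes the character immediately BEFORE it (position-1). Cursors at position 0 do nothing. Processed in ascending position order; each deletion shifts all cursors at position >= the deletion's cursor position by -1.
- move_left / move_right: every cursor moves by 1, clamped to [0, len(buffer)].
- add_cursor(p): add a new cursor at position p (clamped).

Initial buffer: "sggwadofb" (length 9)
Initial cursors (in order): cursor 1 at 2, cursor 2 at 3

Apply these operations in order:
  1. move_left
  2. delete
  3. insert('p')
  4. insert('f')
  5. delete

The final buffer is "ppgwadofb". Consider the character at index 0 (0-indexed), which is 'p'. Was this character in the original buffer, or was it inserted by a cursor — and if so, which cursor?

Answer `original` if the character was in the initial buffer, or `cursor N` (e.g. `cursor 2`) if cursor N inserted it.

Answer: cursor 1

Derivation:
After op 1 (move_left): buffer="sggwadofb" (len 9), cursors c1@1 c2@2, authorship .........
After op 2 (delete): buffer="gwadofb" (len 7), cursors c1@0 c2@0, authorship .......
After op 3 (insert('p')): buffer="ppgwadofb" (len 9), cursors c1@2 c2@2, authorship 12.......
After op 4 (insert('f')): buffer="ppffgwadofb" (len 11), cursors c1@4 c2@4, authorship 1212.......
After op 5 (delete): buffer="ppgwadofb" (len 9), cursors c1@2 c2@2, authorship 12.......
Authorship (.=original, N=cursor N): 1 2 . . . . . . .
Index 0: author = 1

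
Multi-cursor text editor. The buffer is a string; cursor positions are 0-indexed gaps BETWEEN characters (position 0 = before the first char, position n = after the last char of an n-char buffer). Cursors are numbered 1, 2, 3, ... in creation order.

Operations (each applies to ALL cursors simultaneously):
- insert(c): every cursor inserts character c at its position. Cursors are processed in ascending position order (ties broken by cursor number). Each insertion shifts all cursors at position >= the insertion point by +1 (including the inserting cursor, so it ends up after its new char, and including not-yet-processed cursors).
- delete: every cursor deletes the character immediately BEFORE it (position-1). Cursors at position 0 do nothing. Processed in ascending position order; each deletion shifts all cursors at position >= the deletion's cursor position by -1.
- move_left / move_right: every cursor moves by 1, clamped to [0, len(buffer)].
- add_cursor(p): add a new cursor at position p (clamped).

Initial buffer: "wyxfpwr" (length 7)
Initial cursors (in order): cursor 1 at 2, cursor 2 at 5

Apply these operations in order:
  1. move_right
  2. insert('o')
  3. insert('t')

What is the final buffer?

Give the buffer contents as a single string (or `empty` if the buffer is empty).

Answer: wyxotfpwotr

Derivation:
After op 1 (move_right): buffer="wyxfpwr" (len 7), cursors c1@3 c2@6, authorship .......
After op 2 (insert('o')): buffer="wyxofpwor" (len 9), cursors c1@4 c2@8, authorship ...1...2.
After op 3 (insert('t')): buffer="wyxotfpwotr" (len 11), cursors c1@5 c2@10, authorship ...11...22.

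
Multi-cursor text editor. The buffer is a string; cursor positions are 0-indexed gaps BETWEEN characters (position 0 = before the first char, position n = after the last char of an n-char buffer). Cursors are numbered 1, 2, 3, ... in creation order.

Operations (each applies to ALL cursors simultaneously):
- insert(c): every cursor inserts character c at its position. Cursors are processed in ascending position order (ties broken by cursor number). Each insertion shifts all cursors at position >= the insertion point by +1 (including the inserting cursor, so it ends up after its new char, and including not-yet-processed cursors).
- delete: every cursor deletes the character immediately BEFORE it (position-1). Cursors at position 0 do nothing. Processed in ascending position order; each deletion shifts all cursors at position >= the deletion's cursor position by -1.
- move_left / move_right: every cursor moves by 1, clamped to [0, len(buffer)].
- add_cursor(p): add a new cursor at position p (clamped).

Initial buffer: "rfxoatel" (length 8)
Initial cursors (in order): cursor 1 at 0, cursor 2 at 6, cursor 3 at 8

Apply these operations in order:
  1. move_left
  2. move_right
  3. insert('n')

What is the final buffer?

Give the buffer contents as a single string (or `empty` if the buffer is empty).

Answer: rnfxoatneln

Derivation:
After op 1 (move_left): buffer="rfxoatel" (len 8), cursors c1@0 c2@5 c3@7, authorship ........
After op 2 (move_right): buffer="rfxoatel" (len 8), cursors c1@1 c2@6 c3@8, authorship ........
After op 3 (insert('n')): buffer="rnfxoatneln" (len 11), cursors c1@2 c2@8 c3@11, authorship .1.....2..3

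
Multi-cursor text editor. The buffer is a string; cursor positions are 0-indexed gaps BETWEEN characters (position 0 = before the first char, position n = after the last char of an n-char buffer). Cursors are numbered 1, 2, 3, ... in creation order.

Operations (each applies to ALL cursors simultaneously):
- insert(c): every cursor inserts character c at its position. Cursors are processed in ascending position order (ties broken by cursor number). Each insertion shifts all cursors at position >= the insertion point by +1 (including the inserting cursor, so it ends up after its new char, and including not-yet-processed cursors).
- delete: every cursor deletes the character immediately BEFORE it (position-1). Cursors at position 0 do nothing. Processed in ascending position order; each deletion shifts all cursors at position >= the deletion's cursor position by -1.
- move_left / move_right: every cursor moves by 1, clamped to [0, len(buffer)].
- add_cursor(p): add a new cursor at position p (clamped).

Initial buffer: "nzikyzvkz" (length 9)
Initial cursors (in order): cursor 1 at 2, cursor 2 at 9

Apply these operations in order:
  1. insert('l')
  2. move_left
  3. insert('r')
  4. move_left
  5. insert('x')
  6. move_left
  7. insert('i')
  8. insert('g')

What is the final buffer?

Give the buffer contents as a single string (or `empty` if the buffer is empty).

Answer: nzigxrlikyzvkzigxrl

Derivation:
After op 1 (insert('l')): buffer="nzlikyzvkzl" (len 11), cursors c1@3 c2@11, authorship ..1.......2
After op 2 (move_left): buffer="nzlikyzvkzl" (len 11), cursors c1@2 c2@10, authorship ..1.......2
After op 3 (insert('r')): buffer="nzrlikyzvkzrl" (len 13), cursors c1@3 c2@12, authorship ..11.......22
After op 4 (move_left): buffer="nzrlikyzvkzrl" (len 13), cursors c1@2 c2@11, authorship ..11.......22
After op 5 (insert('x')): buffer="nzxrlikyzvkzxrl" (len 15), cursors c1@3 c2@13, authorship ..111.......222
After op 6 (move_left): buffer="nzxrlikyzvkzxrl" (len 15), cursors c1@2 c2@12, authorship ..111.......222
After op 7 (insert('i')): buffer="nzixrlikyzvkzixrl" (len 17), cursors c1@3 c2@14, authorship ..1111.......2222
After op 8 (insert('g')): buffer="nzigxrlikyzvkzigxrl" (len 19), cursors c1@4 c2@16, authorship ..11111.......22222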